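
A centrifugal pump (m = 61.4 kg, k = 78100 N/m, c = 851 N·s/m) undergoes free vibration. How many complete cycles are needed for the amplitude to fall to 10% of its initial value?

ζ = c/(2√(km)) = 851/(2√(78100 × 61.4)) = 851/4380 = 0.1943.
Logarithmic decrement δ = 2πζ/√(1 − ζ²) = 2π × 0.1943/√(1 − 0.0378) = 1.245.
x_n/x₀ = e^(−nδ) ≤ 0.1; take ln: n ≥ ln(1/0.1)/δ = 2.303/1.245 = 1.850.
So 2 complete cycles are required.

2 cycles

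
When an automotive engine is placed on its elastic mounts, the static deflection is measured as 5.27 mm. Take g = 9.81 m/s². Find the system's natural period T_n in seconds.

0.146 s

ω_n = √(g/δ_st) = √(9.81/0.00527) = √1861 = 43.14 rad/s.
T_n = 2π/ω_n = 6.283/43.14 = 0.1456 s.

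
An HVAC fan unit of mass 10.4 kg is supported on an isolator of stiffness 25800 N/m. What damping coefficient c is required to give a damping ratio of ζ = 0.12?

124 N·s/m

c_c = 2√(k·m) = 2√(25800 × 10.4) = 1036 N·s/m.
c = ζ·c_c = 0.12 × 1036 = 124.3 N·s/m.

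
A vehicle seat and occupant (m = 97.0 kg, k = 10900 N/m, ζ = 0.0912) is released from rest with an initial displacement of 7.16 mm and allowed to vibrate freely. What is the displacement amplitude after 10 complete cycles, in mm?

Logarithmic decrement δ = 2πζ/√(1 − ζ²) = 2π × 0.09120/√(1 − 0.00832) = 0.5754.
After n cycles, x_n/x₀ = e^(−nδ), so x_10 = 7.16 × e^(−10 × 0.5754) = 7.16 × 0.003169 = 0.02269 mm.

0.0227 mm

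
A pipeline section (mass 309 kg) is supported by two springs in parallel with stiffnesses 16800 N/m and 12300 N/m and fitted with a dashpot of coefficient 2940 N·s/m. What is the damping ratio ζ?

0.490

Parallel springs add: k_eq = 16800 + 12300 = 29100 N/m.
ω_n = √(k_eq/m) = √(29100/309) = 9.704 rad/s.
Critical damping c_c = 2√(k_eq·m) = 2√(29100 × 309) = 5997 N·s/m, so ζ = c/c_c = 2940/5997 = 0.4902.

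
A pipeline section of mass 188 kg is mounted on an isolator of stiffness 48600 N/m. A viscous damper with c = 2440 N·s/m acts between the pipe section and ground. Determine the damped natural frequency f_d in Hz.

ω_n = √(k/m) = √(48600/188) = 16.08 rad/s.
Critical damping c_c = 2√(k·m) = 2√(48600 × 188) = 6045 N·s/m, so ζ = c/c_c = 2440/6045 = 0.4036.
ω_d = ω_n√(1 − ζ²) = 16.08 × √(1 − 0.163) = 14.71 rad/s.
f_d = ω_d/(2π) = 2.341 Hz.

2.34 Hz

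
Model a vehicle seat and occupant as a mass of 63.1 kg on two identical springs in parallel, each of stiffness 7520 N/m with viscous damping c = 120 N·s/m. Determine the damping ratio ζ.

Parallel springs add: k_eq = 2 × 7520 = 15040 N/m.
ω_n = √(k_eq/m) = √(15040/63.1) = 15.44 rad/s.
Critical damping c_c = 2√(k_eq·m) = 2√(15040 × 63.1) = 1948 N·s/m, so ζ = c/c_c = 120/1948 = 0.06159.

0.0616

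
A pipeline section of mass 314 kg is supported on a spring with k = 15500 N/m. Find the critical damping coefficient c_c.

c_c = 2√(k·m) = 2√(15500 × 314) = 2 × 2206 = 4412 N·s/m.

4410 N·s/m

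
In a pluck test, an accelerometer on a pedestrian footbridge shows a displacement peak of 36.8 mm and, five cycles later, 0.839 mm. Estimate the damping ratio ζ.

Logarithmic decrement δ = (1/n)·ln(x₀/x_n) = (1/5)·ln(36.8/0.839) = (1/5)·ln(43.86) = 0.7562.
ζ = δ/√(4π² + δ²) = 0.7562/√(39.48 + 0.572) = 0.7562/6.329 = 0.1195.

0.119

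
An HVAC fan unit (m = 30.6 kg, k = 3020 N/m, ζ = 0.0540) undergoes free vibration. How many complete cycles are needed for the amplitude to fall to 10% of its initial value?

7 cycles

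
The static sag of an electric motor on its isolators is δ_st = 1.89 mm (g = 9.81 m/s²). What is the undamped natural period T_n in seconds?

0.0872 s

ω_n = √(g/δ_st) = √(9.81/0.00189) = √5190 = 72.04 rad/s.
T_n = 2π/ω_n = 6.283/72.04 = 0.08721 s.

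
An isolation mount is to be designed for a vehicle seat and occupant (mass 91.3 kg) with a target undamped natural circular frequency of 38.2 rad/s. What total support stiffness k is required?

k = m·ω_n² = 91.3 × 38.20² = 91.3 × 1459 = 133200 N/m.

133000 N/m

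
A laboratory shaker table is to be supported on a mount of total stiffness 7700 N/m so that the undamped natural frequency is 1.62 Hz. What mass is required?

ω_n = 2πf_n = 2π × 1.62 = 10.18 rad/s.
m = k/ω_n² = 7700/10.18² = 7700/103.6 = 74.32 kg.

74.3 kg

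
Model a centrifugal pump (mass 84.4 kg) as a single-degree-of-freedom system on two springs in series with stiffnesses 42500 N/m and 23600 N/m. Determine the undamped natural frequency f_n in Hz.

Series springs: 1/k_eq = 1/42500 + 1/23600 = 6.590×10^-5, so k_eq = 15170 N/m.
ω_n = √(k_eq/m) = √(15170/84.4) = √179.8 = 13.41 rad/s.
f_n = ω_n/(2π) = 13.41/6.283 = 2.134 Hz.

2.13 Hz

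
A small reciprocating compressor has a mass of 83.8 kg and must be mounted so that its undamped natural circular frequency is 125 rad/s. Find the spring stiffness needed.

k = m·ω_n² = 83.8 × 125.0² = 83.8 × 15620 = 1309000 N/m.

1310000 N/m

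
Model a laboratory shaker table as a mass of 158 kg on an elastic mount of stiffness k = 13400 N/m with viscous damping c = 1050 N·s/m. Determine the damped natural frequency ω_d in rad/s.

8.59 rad/s

ω_n = √(k/m) = √(13400/158) = 9.209 rad/s.
Critical damping c_c = 2√(k·m) = 2√(13400 × 158) = 2910 N·s/m, so ζ = c/c_c = 1050/2910 = 0.3608.
ω_d = ω_n√(1 − ζ²) = 9.209 × √(1 − 0.130) = 8.589 rad/s.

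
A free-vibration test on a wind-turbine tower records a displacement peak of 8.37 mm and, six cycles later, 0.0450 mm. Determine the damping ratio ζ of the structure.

Logarithmic decrement δ = (1/n)·ln(x₀/x_n) = (1/6)·ln(8.37/0.0450) = (1/6)·ln(186.0) = 0.8710.
ζ = δ/√(4π² + δ²) = 0.8710/√(39.48 + 0.759) = 0.8710/6.343 = 0.1373.

0.137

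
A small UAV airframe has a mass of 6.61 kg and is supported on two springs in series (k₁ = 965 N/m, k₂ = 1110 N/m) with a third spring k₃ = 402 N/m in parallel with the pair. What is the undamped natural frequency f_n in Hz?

1.88 Hz

Series pair: k_s = k₁k₂/(k₁+k₂) = (965)(1110)/(965 + 1110) = 516.2 N/m. In parallel with k₃: k_eq = 516.2 + 402 = 918.2 N/m.
ω_n = √(k_eq/m) = √(918.2/6.61) = √138.9 = 11.79 rad/s.
f_n = ω_n/(2π) = 11.79/6.283 = 1.876 Hz.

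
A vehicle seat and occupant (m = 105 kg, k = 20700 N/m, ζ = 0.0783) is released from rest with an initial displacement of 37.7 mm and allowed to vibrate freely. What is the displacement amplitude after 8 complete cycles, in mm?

Logarithmic decrement δ = 2πζ/√(1 − ζ²) = 2π × 0.07830/√(1 − 0.00613) = 0.4935.
After n cycles, x_n/x₀ = e^(−nδ), so x_8 = 37.7 × e^(−8 × 0.4935) = 37.7 × 0.01930 = 0.7274 mm.

0.727 mm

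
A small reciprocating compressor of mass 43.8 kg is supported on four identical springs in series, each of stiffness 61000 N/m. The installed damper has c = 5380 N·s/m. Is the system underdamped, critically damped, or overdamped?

Series springs: 1/k_eq = 4/61000, so k_eq = 61000/4 = 15250 N/m.
c_c = 2√(k_eq·m) = 1635 N·s/m; ζ = c/c_c = 5380/1635 = 3.29.
Since ζ > 1 the system is overdamped.

overdamped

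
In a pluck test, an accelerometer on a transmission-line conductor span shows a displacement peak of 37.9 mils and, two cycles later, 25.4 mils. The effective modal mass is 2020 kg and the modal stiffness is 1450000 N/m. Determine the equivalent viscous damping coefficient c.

3450 N·s/m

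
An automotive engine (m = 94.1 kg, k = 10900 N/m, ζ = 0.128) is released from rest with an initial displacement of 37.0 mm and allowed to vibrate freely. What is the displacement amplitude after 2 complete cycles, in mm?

Logarithmic decrement δ = 2πζ/√(1 − ζ²) = 2π × 0.1280/√(1 − 0.0164) = 0.8109.
After n cycles, x_n/x₀ = e^(−nδ), so x_2 = 37.0 × e^(−2 × 0.8109) = 37.0 × 0.1975 = 7.309 mm.

7.31 mm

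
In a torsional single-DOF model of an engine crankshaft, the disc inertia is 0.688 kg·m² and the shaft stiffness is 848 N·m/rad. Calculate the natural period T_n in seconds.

ω_n = √(k_t/J) = √(848/0.688) = √1233 = 35.11 rad/s.
T_n = 2π/ω_n = 6.283/35.11 = 0.1790 s.

0.179 s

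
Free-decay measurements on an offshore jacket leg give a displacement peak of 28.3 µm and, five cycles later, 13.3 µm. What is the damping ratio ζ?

Logarithmic decrement δ = (1/n)·ln(x₀/x_n) = (1/5)·ln(28.3/13.3) = (1/5)·ln(2.128) = 0.1510.
ζ = δ/√(4π² + δ²) = 0.1510/√(39.48 + 0.0228) = 0.1510/6.285 = 0.02403.

0.0240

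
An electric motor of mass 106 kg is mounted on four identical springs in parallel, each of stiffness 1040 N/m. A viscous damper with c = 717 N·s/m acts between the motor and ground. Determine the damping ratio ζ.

Parallel springs add: k_eq = 4 × 1040 = 4160 N/m.
ω_n = √(k_eq/m) = √(4160/106) = 6.265 rad/s.
Critical damping c_c = 2√(k_eq·m) = 2√(4160 × 106) = 1328 N·s/m, so ζ = c/c_c = 717/1328 = 0.5399.

0.540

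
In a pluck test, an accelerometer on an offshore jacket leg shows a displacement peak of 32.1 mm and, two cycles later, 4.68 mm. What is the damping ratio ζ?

0.151

Logarithmic decrement δ = (1/n)·ln(x₀/x_n) = (1/2)·ln(32.1/4.68) = (1/2)·ln(6.859) = 0.9628.
ζ = δ/√(4π² + δ²) = 0.9628/√(39.48 + 0.927) = 0.9628/6.357 = 0.1515.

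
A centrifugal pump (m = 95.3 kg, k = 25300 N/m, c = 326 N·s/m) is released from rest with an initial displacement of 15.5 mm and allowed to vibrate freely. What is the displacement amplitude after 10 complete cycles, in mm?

ζ = c/(2√(km)) = 326/(2√(25300 × 95.3)) = 326/3106 = 0.1050.
Logarithmic decrement δ = 2πζ/√(1 − ζ²) = 2π × 0.1050/√(1 − 0.0110) = 0.6632.
After n cycles, x_n/x₀ = e^(−nδ), so x_10 = 15.5 × e^(−10 × 0.6632) = 15.5 × 0.001317 = 0.02041 mm.

0.0204 mm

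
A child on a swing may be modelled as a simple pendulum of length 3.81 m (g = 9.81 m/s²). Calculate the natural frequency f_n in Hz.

0.255 Hz

For a simple pendulum ω_n = √(g/L) = √(9.81/3.81) = √2.575 = 1.605 rad/s.
f_n = ω_n/(2π) = 1.605/6.283 = 0.2554 Hz.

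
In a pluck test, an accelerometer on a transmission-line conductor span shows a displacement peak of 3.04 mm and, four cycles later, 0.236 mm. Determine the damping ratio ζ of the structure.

Logarithmic decrement δ = (1/n)·ln(x₀/x_n) = (1/4)·ln(3.04/0.236) = (1/4)·ln(12.88) = 0.6389.
ζ = δ/√(4π² + δ²) = 0.6389/√(39.48 + 0.408) = 0.6389/6.316 = 0.1012.

0.101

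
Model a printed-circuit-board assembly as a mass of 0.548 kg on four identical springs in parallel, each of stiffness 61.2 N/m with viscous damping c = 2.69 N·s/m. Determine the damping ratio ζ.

0.116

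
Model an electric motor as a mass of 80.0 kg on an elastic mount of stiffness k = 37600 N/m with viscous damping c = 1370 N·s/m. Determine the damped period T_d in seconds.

0.315 s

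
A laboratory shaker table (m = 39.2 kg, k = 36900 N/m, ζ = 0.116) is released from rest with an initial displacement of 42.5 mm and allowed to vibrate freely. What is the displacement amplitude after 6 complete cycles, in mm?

0.520 mm

Logarithmic decrement δ = 2πζ/√(1 − ζ²) = 2π × 0.1160/√(1 − 0.0135) = 0.7338.
After n cycles, x_n/x₀ = e^(−nδ), so x_6 = 42.5 × e^(−6 × 0.7338) = 42.5 × 0.01224 = 0.5203 mm.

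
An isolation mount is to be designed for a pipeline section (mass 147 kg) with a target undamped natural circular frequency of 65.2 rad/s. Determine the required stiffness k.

k = m·ω_n² = 147 × 65.20² = 147 × 4251 = 624900 N/m.

625000 N/m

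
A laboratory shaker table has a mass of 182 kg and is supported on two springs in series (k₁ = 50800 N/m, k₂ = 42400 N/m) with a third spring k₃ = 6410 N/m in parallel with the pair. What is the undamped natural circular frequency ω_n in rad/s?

12.7 rad/s

Series pair: k_s = k₁k₂/(k₁+k₂) = (50800)(42400)/(50800 + 42400) = 23110 N/m. In parallel with k₃: k_eq = 23110 + 6410 = 29520 N/m.
ω_n = √(k_eq/m) = √(29520/182) = √162.2 = 12.74 rad/s.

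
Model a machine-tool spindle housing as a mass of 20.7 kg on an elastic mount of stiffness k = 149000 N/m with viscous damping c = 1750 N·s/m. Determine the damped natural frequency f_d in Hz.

ω_n = √(k/m) = √(149000/20.7) = 84.84 rad/s.
Critical damping c_c = 2√(k·m) = 2√(149000 × 20.7) = 3512 N·s/m, so ζ = c/c_c = 1750/3512 = 0.4982.
ω_d = ω_n√(1 − ζ²) = 84.84 × √(1 − 0.248) = 73.56 rad/s.
f_d = ω_d/(2π) = 11.71 Hz.

11.7 Hz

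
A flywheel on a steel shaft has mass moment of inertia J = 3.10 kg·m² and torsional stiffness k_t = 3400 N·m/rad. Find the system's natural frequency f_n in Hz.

5.27 Hz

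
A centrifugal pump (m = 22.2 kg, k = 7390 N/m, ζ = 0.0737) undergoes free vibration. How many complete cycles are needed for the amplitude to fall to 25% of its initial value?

3 cycles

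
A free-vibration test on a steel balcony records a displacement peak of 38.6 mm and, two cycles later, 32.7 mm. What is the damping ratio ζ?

Logarithmic decrement δ = (1/n)·ln(x₀/x_n) = (1/2)·ln(38.6/32.7) = (1/2)·ln(1.180) = 0.08294.
ζ = δ/√(4π² + δ²) = 0.08294/√(39.48 + 0.00688) = 0.08294/6.284 = 0.01320.

0.0132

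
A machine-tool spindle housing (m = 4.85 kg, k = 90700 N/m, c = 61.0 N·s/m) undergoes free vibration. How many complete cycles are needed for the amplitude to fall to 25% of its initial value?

ζ = c/(2√(km)) = 61.0/(2√(90700 × 4.85)) = 61.0/1326 = 0.04599.
Logarithmic decrement δ = 2πζ/√(1 − ζ²) = 2π × 0.04599/√(1 − 0.00211) = 0.2892.
x_n/x₀ = e^(−nδ) ≤ 0.25; take ln: n ≥ ln(1/0.25)/δ = 1.386/0.2892 = 4.793.
So 5 complete cycles are required.

5 cycles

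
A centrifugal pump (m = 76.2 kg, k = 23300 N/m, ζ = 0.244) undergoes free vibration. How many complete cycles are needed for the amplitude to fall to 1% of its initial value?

3 cycles

Logarithmic decrement δ = 2πζ/√(1 − ζ²) = 2π × 0.2440/√(1 − 0.0595) = 1.581.
x_n/x₀ = e^(−nδ) ≤ 0.01; take ln: n ≥ ln(1/0.01)/δ = 4.605/1.581 = 2.913.
So 3 complete cycles are required.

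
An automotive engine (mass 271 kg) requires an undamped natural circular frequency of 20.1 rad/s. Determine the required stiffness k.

k = m·ω_n² = 271 × 20.10² = 271 × 404.0 = 109500 N/m.

109000 N/m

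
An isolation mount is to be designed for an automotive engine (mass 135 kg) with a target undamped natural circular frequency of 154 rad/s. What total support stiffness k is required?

3200000 N/m

k = m·ω_n² = 135 × 154.0² = 135 × 23720 = 3202000 N/m.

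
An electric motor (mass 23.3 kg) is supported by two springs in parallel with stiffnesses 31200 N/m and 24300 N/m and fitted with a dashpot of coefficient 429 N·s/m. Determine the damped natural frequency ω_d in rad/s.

Parallel springs add: k_eq = 31200 + 24300 = 55500 N/m.
ω_n = √(k_eq/m) = √(55500/23.3) = 48.81 rad/s.
Critical damping c_c = 2√(k_eq·m) = 2√(55500 × 23.3) = 2274 N·s/m, so ζ = c/c_c = 429/2274 = 0.1886.
ω_d = ω_n√(1 − ζ²) = 48.81 × √(1 − 0.0356) = 47.93 rad/s.

47.9 rad/s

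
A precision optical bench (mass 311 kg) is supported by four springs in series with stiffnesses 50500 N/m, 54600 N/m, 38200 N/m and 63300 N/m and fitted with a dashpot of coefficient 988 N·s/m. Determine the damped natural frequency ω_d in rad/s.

6.13 rad/s

Series springs: 1/k_eq = 1/50500 + 1/54600 + 1/38200 + 1/63300 = 8.009×10^-5, so k_eq = 12490 N/m.
ω_n = √(k_eq/m) = √(12490/311) = 6.336 rad/s.
Critical damping c_c = 2√(k_eq·m) = 2√(12490 × 311) = 3941 N·s/m, so ζ = c/c_c = 988/3941 = 0.2507.
ω_d = ω_n√(1 − ζ²) = 6.336 × √(1 − 0.0628) = 6.134 rad/s.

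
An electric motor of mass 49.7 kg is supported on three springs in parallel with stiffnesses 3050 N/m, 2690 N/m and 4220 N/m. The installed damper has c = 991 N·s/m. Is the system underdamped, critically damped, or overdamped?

underdamped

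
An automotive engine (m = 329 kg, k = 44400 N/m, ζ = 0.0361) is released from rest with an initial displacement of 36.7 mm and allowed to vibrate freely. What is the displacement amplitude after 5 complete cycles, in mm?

11.8 mm

Logarithmic decrement δ = 2πζ/√(1 − ζ²) = 2π × 0.03610/√(1 − 0.00130) = 0.2270.
After n cycles, x_n/x₀ = e^(−nδ), so x_5 = 36.7 × e^(−5 × 0.2270) = 36.7 × 0.3215 = 11.80 mm.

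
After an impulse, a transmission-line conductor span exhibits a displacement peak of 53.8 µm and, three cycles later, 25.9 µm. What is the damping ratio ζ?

Logarithmic decrement δ = (1/n)·ln(x₀/x_n) = (1/3)·ln(53.8/25.9) = (1/3)·ln(2.077) = 0.2437.
ζ = δ/√(4π² + δ²) = 0.2437/√(39.48 + 0.0594) = 0.2437/6.288 = 0.03875.

0.0388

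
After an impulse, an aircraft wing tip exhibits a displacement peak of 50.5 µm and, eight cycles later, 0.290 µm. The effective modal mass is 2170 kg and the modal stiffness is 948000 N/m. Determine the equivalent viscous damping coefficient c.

Logarithmic decrement δ = (1/n)·ln(x₀/x_n) = (1/8)·ln(50.5/0.290) = (1/8)·ln(174.1) = 0.6450.
ζ = δ/√(4π² + δ²) = 0.6450/√(39.48 + 0.416) = 0.6450/6.316 = 0.1021.
c = ζ · 2√(km) = 0.1021 × 2√(948000 × 2170) = 0.1021 × 90710 = 9263 N·s/m.

9260 N·s/m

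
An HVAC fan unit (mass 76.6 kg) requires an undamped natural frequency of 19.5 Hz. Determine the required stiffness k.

ω_n = 2πf_n = 2π × 19.5 = 122.5 rad/s.
k = m·ω_n² = 76.6 × 122.5² = 76.6 × 15010 = 1150000 N/m.

1150000 N/m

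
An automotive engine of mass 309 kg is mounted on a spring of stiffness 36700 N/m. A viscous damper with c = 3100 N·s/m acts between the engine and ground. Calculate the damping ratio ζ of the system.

0.460

ω_n = √(k/m) = √(36700/309) = 10.90 rad/s.
Critical damping c_c = 2√(k·m) = 2√(36700 × 309) = 6735 N·s/m, so ζ = c/c_c = 3100/6735 = 0.4603.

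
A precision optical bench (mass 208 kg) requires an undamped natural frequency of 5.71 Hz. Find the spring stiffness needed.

268000 N/m

ω_n = 2πf_n = 2π × 5.71 = 35.88 rad/s.
k = m·ω_n² = 208 × 35.88² = 208 × 1287 = 267700 N/m.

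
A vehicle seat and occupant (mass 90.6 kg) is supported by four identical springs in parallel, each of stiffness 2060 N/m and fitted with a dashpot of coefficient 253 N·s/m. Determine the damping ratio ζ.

Parallel springs add: k_eq = 4 × 2060 = 8240 N/m.
ω_n = √(k_eq/m) = √(8240/90.6) = 9.537 rad/s.
Critical damping c_c = 2√(k_eq·m) = 2√(8240 × 90.6) = 1728 N·s/m, so ζ = c/c_c = 253/1728 = 0.1464.

0.146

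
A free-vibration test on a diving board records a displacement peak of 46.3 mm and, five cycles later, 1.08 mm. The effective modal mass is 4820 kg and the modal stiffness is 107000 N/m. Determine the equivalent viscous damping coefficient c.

5390 N·s/m

Logarithmic decrement δ = (1/n)·ln(x₀/x_n) = (1/5)·ln(46.3/1.08) = (1/5)·ln(42.87) = 0.7516.
ζ = δ/√(4π² + δ²) = 0.7516/√(39.48 + 0.565) = 0.7516/6.328 = 0.1188.
c = ζ · 2√(km) = 0.1188 × 2√(107000 × 4820) = 0.1188 × 45420 = 5395 N·s/m.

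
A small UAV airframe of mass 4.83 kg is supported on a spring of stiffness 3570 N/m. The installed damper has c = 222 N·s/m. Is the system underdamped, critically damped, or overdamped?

underdamped

c_c = 2√(k·m) = 262.6 N·s/m; ζ = c/c_c = 222/262.6 = 0.845.
Since ζ < 1 the system is underdamped.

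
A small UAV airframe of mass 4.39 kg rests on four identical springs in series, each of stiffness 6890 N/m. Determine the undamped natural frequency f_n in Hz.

Series springs: 1/k_eq = 4/6890, so k_eq = 6890/4 = 1723 N/m.
ω_n = √(k_eq/m) = √(1723/4.39) = √392.4 = 19.81 rad/s.
f_n = ω_n/(2π) = 19.81/6.283 = 3.153 Hz.

3.15 Hz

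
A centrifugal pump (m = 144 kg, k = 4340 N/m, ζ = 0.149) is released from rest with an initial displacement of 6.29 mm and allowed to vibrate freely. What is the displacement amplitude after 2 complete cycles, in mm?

Logarithmic decrement δ = 2πζ/√(1 − ζ²) = 2π × 0.1490/√(1 − 0.0222) = 0.9468.
After n cycles, x_n/x₀ = e^(−nδ), so x_2 = 6.29 × e^(−2 × 0.9468) = 6.29 × 0.1505 = 0.9469 mm.

0.947 mm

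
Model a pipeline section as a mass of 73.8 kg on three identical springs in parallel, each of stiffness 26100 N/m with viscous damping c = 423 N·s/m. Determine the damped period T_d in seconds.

Parallel springs add: k_eq = 3 × 26100 = 78300 N/m.
ω_n = √(k_eq/m) = √(78300/73.8) = 32.57 rad/s.
Critical damping c_c = 2√(k_eq·m) = 2√(78300 × 73.8) = 4808 N·s/m, so ζ = c/c_c = 423/4808 = 0.08798.
ω_d = ω_n√(1 − ζ²) = 32.57 × √(1 − 0.00774) = 32.45 rad/s.
T_d = 2π/ω_d = 0.1936 s.

0.194 s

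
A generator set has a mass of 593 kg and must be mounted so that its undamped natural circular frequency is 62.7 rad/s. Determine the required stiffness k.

2330000 N/m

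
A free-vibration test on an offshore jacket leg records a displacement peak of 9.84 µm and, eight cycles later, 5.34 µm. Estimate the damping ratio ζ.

Logarithmic decrement δ = (1/n)·ln(x₀/x_n) = (1/8)·ln(9.84/5.34) = (1/8)·ln(1.843) = 0.07640.
ζ = δ/√(4π² + δ²) = 0.07640/√(39.48 + 0.00584) = 0.07640/6.284 = 0.01216.

0.0122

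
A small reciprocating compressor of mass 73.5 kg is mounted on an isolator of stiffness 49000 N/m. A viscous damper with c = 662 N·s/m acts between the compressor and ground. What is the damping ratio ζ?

0.174

ω_n = √(k/m) = √(49000/73.5) = 25.82 rad/s.
Critical damping c_c = 2√(k·m) = 2√(49000 × 73.5) = 3796 N·s/m, so ζ = c/c_c = 662/3796 = 0.1744.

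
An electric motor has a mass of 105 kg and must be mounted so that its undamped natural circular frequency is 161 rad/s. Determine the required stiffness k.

k = m·ω_n² = 105 × 161.0² = 105 × 25920 = 2722000 N/m.

2720000 N/m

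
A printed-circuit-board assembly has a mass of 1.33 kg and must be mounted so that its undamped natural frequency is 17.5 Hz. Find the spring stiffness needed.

ω_n = 2πf_n = 2π × 17.5 = 110.0 rad/s.
k = m·ω_n² = 1.33 × 110.0² = 1.33 × 12090 = 16080 N/m.

16100 N/m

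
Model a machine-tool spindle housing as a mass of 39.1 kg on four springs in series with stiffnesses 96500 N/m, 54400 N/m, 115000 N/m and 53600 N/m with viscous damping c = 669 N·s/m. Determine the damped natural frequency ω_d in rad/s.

19.6 rad/s

Series springs: 1/k_eq = 1/96500 + 1/54400 + 1/115000 + 1/53600 = 5.610×10^-5, so k_eq = 17830 N/m.
ω_n = √(k_eq/m) = √(17830/39.1) = 21.35 rad/s.
Critical damping c_c = 2√(k_eq·m) = 2√(17830 × 39.1) = 1670 N·s/m, so ζ = c/c_c = 669/1670 = 0.4007.
ω_d = ω_n√(1 − ζ²) = 21.35 × √(1 − 0.161) = 19.56 rad/s.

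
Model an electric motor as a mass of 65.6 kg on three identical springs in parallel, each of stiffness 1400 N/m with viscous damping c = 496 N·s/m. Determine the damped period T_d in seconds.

0.891 s

Parallel springs add: k_eq = 3 × 1400 = 4200 N/m.
ω_n = √(k_eq/m) = √(4200/65.6) = 8.002 rad/s.
Critical damping c_c = 2√(k_eq·m) = 2√(4200 × 65.6) = 1050 N·s/m, so ζ = c/c_c = 496/1050 = 0.4725.
ω_d = ω_n√(1 − ζ²) = 8.002 × √(1 − 0.223) = 7.052 rad/s.
T_d = 2π/ω_d = 0.8910 s.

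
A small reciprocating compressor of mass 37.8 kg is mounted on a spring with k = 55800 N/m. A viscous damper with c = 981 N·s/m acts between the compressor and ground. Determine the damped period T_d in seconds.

0.174 s

ω_n = √(k/m) = √(55800/37.8) = 38.42 rad/s.
Critical damping c_c = 2√(k·m) = 2√(55800 × 37.8) = 2905 N·s/m, so ζ = c/c_c = 981/2905 = 0.3377.
ω_d = ω_n√(1 − ζ²) = 38.42 × √(1 − 0.114) = 36.16 rad/s.
T_d = 2π/ω_d = 0.1737 s.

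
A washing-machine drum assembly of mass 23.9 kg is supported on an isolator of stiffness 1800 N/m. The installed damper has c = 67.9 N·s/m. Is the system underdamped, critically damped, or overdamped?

underdamped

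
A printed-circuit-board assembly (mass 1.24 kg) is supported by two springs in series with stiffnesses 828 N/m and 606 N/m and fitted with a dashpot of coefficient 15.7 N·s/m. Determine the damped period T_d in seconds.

Series springs: 1/k_eq = 1/828 + 1/606 = 0.002858, so k_eq = 349.9 N/m.
ω_n = √(k_eq/m) = √(349.9/1.24) = 16.80 rad/s.
Critical damping c_c = 2√(k_eq·m) = 2√(349.9 × 1.24) = 41.66 N·s/m, so ζ = c/c_c = 15.7/41.66 = 0.3769.
ω_d = ω_n√(1 − ζ²) = 16.80 × √(1 − 0.142) = 15.56 rad/s.
T_d = 2π/ω_d = 0.4038 s.

0.404 s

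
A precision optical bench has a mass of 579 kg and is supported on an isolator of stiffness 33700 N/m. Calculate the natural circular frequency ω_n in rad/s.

ω_n = √(k/m) = √(33700/579) = √58.20 = 7.629 rad/s.

7.63 rad/s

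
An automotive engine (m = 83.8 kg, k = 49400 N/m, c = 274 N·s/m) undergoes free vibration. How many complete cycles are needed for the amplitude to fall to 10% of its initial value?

ζ = c/(2√(km)) = 274/(2√(49400 × 83.8)) = 274/4069 = 0.06733.
Logarithmic decrement δ = 2πζ/√(1 − ζ²) = 2π × 0.06733/√(1 − 0.00453) = 0.4240.
x_n/x₀ = e^(−nδ) ≤ 0.1; take ln: n ≥ ln(1/0.1)/δ = 2.303/0.4240 = 5.430.
So 6 complete cycles are required.

6 cycles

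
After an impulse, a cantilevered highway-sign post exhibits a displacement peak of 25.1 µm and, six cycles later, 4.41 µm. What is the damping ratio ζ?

Logarithmic decrement δ = (1/n)·ln(x₀/x_n) = (1/6)·ln(25.1/4.41) = (1/6)·ln(5.692) = 0.2898.
ζ = δ/√(4π² + δ²) = 0.2898/√(39.48 + 0.0840) = 0.2898/6.290 = 0.04608.

0.0461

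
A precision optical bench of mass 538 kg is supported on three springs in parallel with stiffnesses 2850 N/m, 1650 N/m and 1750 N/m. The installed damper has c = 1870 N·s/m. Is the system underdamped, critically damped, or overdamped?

underdamped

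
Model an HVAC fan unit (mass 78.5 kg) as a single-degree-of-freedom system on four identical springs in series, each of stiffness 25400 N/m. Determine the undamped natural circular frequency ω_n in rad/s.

Series springs: 1/k_eq = 4/25400, so k_eq = 25400/4 = 6350 N/m.
ω_n = √(k_eq/m) = √(6350/78.5) = √80.89 = 8.994 rad/s.

8.99 rad/s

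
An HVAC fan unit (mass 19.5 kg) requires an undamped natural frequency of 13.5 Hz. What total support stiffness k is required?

ω_n = 2πf_n = 2π × 13.5 = 84.82 rad/s.
k = m·ω_n² = 19.5 × 84.82² = 19.5 × 7195 = 140300 N/m.

140000 N/m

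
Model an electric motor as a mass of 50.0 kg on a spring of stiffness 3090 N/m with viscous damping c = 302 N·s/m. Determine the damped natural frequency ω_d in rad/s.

7.26 rad/s

ω_n = √(k/m) = √(3090/50.0) = 7.861 rad/s.
Critical damping c_c = 2√(k·m) = 2√(3090 × 50.0) = 786.1 N·s/m, so ζ = c/c_c = 302/786.1 = 0.3842.
ω_d = ω_n√(1 − ζ²) = 7.861 × √(1 − 0.148) = 7.258 rad/s.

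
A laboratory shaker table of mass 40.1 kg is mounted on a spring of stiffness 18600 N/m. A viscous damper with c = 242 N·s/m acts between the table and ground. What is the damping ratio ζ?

ω_n = √(k/m) = √(18600/40.1) = 21.54 rad/s.
Critical damping c_c = 2√(k·m) = 2√(18600 × 40.1) = 1727 N·s/m, so ζ = c/c_c = 242/1727 = 0.1401.

0.140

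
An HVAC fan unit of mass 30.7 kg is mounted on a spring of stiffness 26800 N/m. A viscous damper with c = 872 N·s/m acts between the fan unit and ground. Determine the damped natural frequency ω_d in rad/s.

25.9 rad/s

ω_n = √(k/m) = √(26800/30.7) = 29.55 rad/s.
Critical damping c_c = 2√(k·m) = 2√(26800 × 30.7) = 1814 N·s/m, so ζ = c/c_c = 872/1814 = 0.4807.
ω_d = ω_n√(1 − ζ²) = 29.55 × √(1 − 0.231) = 25.91 rad/s.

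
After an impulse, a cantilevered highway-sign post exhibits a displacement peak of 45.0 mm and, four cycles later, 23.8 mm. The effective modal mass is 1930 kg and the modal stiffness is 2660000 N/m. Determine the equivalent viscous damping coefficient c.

Logarithmic decrement δ = (1/n)·ln(x₀/x_n) = (1/4)·ln(45.0/23.8) = (1/4)·ln(1.891) = 0.1592.
ζ = δ/√(4π² + δ²) = 0.1592/√(39.48 + 0.0254) = 0.1592/6.285 = 0.02534.
c = ζ · 2√(km) = 0.02534 × 2√(2660000 × 1930) = 0.02534 × 143300 = 3631 N·s/m.

3630 N·s/m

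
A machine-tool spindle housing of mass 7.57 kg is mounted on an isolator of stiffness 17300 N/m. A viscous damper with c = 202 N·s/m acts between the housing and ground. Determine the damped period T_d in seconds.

0.137 s

ω_n = √(k/m) = √(17300/7.57) = 47.81 rad/s.
Critical damping c_c = 2√(k·m) = 2√(17300 × 7.57) = 723.8 N·s/m, so ζ = c/c_c = 202/723.8 = 0.2791.
ω_d = ω_n√(1 − ζ²) = 47.81 × √(1 − 0.0779) = 45.91 rad/s.
T_d = 2π/ω_d = 0.1369 s.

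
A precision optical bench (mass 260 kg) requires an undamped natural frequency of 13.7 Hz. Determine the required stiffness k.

ω_n = 2πf_n = 2π × 13.7 = 86.08 rad/s.
k = m·ω_n² = 260 × 86.08² = 260 × 7410 = 1927000 N/m.

1930000 N/m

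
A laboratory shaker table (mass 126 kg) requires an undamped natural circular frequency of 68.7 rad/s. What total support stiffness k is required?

595000 N/m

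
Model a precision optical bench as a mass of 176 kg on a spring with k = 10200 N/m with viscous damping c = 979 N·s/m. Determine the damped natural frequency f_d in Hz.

1.13 Hz

ω_n = √(k/m) = √(10200/176) = 7.613 rad/s.
Critical damping c_c = 2√(k·m) = 2√(10200 × 176) = 2680 N·s/m, so ζ = c/c_c = 979/2680 = 0.3653.
ω_d = ω_n√(1 − ζ²) = 7.613 × √(1 − 0.133) = 7.087 rad/s.
f_d = ω_d/(2π) = 1.128 Hz.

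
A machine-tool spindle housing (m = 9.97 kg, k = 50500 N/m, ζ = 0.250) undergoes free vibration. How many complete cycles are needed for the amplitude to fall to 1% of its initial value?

3 cycles

Logarithmic decrement δ = 2πζ/√(1 − ζ²) = 2π × 0.2500/√(1 − 0.0625) = 1.622.
x_n/x₀ = e^(−nδ) ≤ 0.01; take ln: n ≥ ln(1/0.01)/δ = 4.605/1.622 = 2.839.
So 3 complete cycles are required.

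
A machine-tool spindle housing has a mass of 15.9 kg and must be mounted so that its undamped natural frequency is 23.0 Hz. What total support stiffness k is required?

332000 N/m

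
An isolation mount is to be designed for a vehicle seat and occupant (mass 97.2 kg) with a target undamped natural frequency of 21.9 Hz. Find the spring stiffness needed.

1840000 N/m

ω_n = 2πf_n = 2π × 21.9 = 137.6 rad/s.
k = m·ω_n² = 97.2 × 137.6² = 97.2 × 18930 = 1840000 N/m.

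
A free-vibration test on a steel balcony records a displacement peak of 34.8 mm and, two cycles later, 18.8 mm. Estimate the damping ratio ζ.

Logarithmic decrement δ = (1/n)·ln(x₀/x_n) = (1/2)·ln(34.8/18.8) = (1/2)·ln(1.851) = 0.3079.
ζ = δ/√(4π² + δ²) = 0.3079/√(39.48 + 0.0948) = 0.3079/6.291 = 0.04894.

0.0489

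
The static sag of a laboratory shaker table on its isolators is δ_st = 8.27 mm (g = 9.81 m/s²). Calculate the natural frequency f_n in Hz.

ω_n = √(g/δ_st) = √(9.81/0.00827) = √1186 = 34.44 rad/s.
f_n = ω_n/(2π) = 34.44/6.283 = 5.482 Hz.

5.48 Hz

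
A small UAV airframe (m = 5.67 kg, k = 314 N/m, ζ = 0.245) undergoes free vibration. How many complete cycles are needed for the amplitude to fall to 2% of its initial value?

Logarithmic decrement δ = 2πζ/√(1 − ζ²) = 2π × 0.2450/√(1 − 0.0600) = 1.588.
x_n/x₀ = e^(−nδ) ≤ 0.02; take ln: n ≥ ln(1/0.02)/δ = 3.912/1.588 = 2.464.
So 3 complete cycles are required.

3 cycles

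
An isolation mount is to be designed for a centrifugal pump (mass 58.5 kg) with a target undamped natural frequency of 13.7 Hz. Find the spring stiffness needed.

433000 N/m

ω_n = 2πf_n = 2π × 13.7 = 86.08 rad/s.
k = m·ω_n² = 58.5 × 86.08² = 58.5 × 7410 = 433500 N/m.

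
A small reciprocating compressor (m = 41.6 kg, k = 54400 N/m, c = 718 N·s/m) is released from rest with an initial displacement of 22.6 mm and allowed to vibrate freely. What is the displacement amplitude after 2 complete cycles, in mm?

ζ = c/(2√(km)) = 718/(2√(54400 × 41.6)) = 718/3009 = 0.2386.
Logarithmic decrement δ = 2πζ/√(1 − ζ²) = 2π × 0.2386/√(1 − 0.0570) = 1.544.
After n cycles, x_n/x₀ = e^(−nδ), so x_2 = 22.6 × e^(−2 × 1.544) = 22.6 × 0.04559 = 1.030 mm.

1.03 mm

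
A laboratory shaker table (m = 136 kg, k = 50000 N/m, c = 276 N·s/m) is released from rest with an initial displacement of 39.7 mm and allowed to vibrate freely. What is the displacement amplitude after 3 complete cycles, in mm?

14.6 mm

ζ = c/(2√(km)) = 276/(2√(50000 × 136)) = 276/5215 = 0.05292.
Logarithmic decrement δ = 2πζ/√(1 − ζ²) = 2π × 0.05292/√(1 − 0.00280) = 0.3330.
After n cycles, x_n/x₀ = e^(−nδ), so x_3 = 39.7 × e^(−3 × 0.3330) = 39.7 × 0.3683 = 14.62 mm.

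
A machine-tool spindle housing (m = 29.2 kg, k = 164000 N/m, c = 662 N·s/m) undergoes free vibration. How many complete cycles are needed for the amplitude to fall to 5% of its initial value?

4 cycles

ζ = c/(2√(km)) = 662/(2√(164000 × 29.2)) = 662/4377 = 0.1513.
Logarithmic decrement δ = 2πζ/√(1 − ζ²) = 2π × 0.1513/√(1 − 0.0229) = 0.9614.
x_n/x₀ = e^(−nδ) ≤ 0.05; take ln: n ≥ ln(1/0.05)/δ = 2.996/0.9614 = 3.116.
So 4 complete cycles are required.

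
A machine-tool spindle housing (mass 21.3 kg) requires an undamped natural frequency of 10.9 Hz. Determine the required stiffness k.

99900 N/m

ω_n = 2πf_n = 2π × 10.9 = 68.49 rad/s.
k = m·ω_n² = 21.3 × 68.49² = 21.3 × 4690 = 99910 N/m.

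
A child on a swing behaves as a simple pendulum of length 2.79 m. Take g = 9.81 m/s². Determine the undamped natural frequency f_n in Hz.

0.298 Hz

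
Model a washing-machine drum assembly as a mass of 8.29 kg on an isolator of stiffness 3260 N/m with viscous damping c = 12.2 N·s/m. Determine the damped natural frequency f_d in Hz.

3.15 Hz

ω_n = √(k/m) = √(3260/8.29) = 19.83 rad/s.
Critical damping c_c = 2√(k·m) = 2√(3260 × 8.29) = 328.8 N·s/m, so ζ = c/c_c = 12.2/328.8 = 0.03711.
ω_d = ω_n√(1 − ζ²) = 19.83 × √(1 − 0.00138) = 19.82 rad/s.
f_d = ω_d/(2π) = 3.154 Hz.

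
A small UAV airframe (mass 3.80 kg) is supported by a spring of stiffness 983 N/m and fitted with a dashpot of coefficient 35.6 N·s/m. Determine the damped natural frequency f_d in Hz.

2.45 Hz

ω_n = √(k/m) = √(983.0/3.80) = 16.08 rad/s.
Critical damping c_c = 2√(k·m) = 2√(983.0 × 3.80) = 122.2 N·s/m, so ζ = c/c_c = 35.6/122.2 = 0.2912.
ω_d = ω_n√(1 − ζ²) = 16.08 × √(1 − 0.0848) = 15.39 rad/s.
f_d = ω_d/(2π) = 2.449 Hz.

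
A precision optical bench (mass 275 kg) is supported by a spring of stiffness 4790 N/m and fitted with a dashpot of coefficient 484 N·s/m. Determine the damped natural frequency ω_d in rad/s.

ω_n = √(k/m) = √(4790/275) = 4.174 rad/s.
Critical damping c_c = 2√(k·m) = 2√(4790 × 275) = 2295 N·s/m, so ζ = c/c_c = 484/2295 = 0.2109.
ω_d = ω_n√(1 − ζ²) = 4.174 × √(1 − 0.0445) = 4.080 rad/s.

4.08 rad/s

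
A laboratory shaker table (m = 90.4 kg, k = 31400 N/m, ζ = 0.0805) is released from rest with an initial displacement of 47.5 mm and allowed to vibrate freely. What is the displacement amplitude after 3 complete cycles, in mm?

Logarithmic decrement δ = 2πζ/√(1 − ζ²) = 2π × 0.08050/√(1 − 0.00648) = 0.5074.
After n cycles, x_n/x₀ = e^(−nδ), so x_3 = 47.5 × e^(−3 × 0.5074) = 47.5 × 0.2182 = 10.36 mm.

10.4 mm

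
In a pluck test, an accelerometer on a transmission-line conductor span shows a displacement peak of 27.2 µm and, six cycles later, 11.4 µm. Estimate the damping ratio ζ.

Logarithmic decrement δ = (1/n)·ln(x₀/x_n) = (1/6)·ln(27.2/11.4) = (1/6)·ln(2.386) = 0.1449.
ζ = δ/√(4π² + δ²) = 0.1449/√(39.48 + 0.0210) = 0.1449/6.285 = 0.02306.

0.0231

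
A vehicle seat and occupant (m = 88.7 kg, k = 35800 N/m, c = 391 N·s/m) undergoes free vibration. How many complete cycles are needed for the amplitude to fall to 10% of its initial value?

ζ = c/(2√(km)) = 391/(2√(35800 × 88.7)) = 391/3564 = 0.1097.
Logarithmic decrement δ = 2πζ/√(1 − ζ²) = 2π × 0.1097/√(1 − 0.0120) = 0.6935.
x_n/x₀ = e^(−nδ) ≤ 0.1; take ln: n ≥ ln(1/0.1)/δ = 2.303/0.6935 = 3.320.
So 4 complete cycles are required.

4 cycles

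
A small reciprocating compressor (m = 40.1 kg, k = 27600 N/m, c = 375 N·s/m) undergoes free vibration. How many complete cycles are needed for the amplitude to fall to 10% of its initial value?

3 cycles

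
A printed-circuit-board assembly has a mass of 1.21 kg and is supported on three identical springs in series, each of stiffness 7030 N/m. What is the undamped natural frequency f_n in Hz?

7.00 Hz

Series springs: 1/k_eq = 3/7030, so k_eq = 7030/3 = 2343 N/m.
ω_n = √(k_eq/m) = √(2343/1.21) = √1937 = 44.01 rad/s.
f_n = ω_n/(2π) = 44.01/6.283 = 7.004 Hz.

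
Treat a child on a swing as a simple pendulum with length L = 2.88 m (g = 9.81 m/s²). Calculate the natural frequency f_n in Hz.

For a simple pendulum ω_n = √(g/L) = √(9.81/2.88) = √3.406 = 1.846 rad/s.
f_n = ω_n/(2π) = 1.846/6.283 = 0.2937 Hz.

0.294 Hz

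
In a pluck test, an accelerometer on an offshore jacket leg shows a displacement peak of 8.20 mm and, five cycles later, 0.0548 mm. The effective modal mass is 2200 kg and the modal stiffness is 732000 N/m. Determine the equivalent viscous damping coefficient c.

12600 N·s/m

Logarithmic decrement δ = (1/n)·ln(x₀/x_n) = (1/5)·ln(8.20/0.0548) = (1/5)·ln(149.6) = 1.002.
ζ = δ/√(4π² + δ²) = 1.002/√(39.48 + 1.00) = 1.002/6.363 = 0.1574.
c = ζ · 2√(km) = 0.1574 × 2√(732000 × 2200) = 0.1574 × 80260 = 12640 N·s/m.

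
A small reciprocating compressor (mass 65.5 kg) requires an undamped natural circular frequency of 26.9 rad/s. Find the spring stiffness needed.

k = m·ω_n² = 65.5 × 26.90² = 65.5 × 723.6 = 47400 N/m.

47400 N/m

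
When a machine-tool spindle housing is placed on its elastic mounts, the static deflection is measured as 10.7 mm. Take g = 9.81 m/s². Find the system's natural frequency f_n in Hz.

4.82 Hz

ω_n = √(g/δ_st) = √(9.81/0.0107) = √916.8 = 30.28 rad/s.
f_n = ω_n/(2π) = 30.28/6.283 = 4.819 Hz.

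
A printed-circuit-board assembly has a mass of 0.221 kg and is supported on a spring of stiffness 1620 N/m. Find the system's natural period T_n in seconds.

0.0734 s

ω_n = √(k/m) = √(1620/0.221) = √7330 = 85.62 rad/s.
T_n = 2π/ω_n = 6.283/85.62 = 0.07339 s.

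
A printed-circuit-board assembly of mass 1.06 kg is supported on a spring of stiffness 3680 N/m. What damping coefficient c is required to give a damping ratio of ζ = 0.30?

c_c = 2√(k·m) = 2√(3680 × 1.06) = 124.9 N·s/m.
c = ζ·c_c = 0.30 × 124.9 = 37.47 N·s/m.

37.5 N·s/m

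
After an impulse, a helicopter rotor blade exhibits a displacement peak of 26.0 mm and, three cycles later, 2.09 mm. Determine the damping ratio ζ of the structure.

Logarithmic decrement δ = (1/n)·ln(x₀/x_n) = (1/3)·ln(26.0/2.09) = (1/3)·ln(12.44) = 0.8403.
ζ = δ/√(4π² + δ²) = 0.8403/√(39.48 + 0.706) = 0.8403/6.339 = 0.1326.

0.133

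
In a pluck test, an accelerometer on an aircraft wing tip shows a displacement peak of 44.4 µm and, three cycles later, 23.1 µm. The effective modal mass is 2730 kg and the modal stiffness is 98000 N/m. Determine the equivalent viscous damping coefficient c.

Logarithmic decrement δ = (1/n)·ln(x₀/x_n) = (1/3)·ln(44.4/23.1) = (1/3)·ln(1.922) = 0.2178.
ζ = δ/√(4π² + δ²) = 0.2178/√(39.48 + 0.0474) = 0.2178/6.287 = 0.03464.
c = ζ · 2√(km) = 0.03464 × 2√(98000 × 2730) = 0.03464 × 32710 = 1133 N·s/m.

1130 N·s/m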